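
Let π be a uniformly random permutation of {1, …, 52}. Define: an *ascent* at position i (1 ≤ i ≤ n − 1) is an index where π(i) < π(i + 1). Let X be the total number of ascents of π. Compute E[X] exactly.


Write X = Σ X_I over i = 1, …, 51, with X_I the indicator of one ascent.
There are 51 indicators.
For each fixed i, the pair (π(i), π(i+1)) is a uniformly random ordered pair of distinct values from {1, …, 52}; by symmetry P[π(i) < π(i+1)] = 1/2.
By linearity: E[X] = 51 · (1/2) = (52 − 1) · (1/2) = 51/2 ≈ 25.50000.

E[X] = 51/2 = 25.50000.


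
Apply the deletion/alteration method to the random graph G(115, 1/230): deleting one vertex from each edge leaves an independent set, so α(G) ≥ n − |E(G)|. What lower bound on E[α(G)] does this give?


E[|E(G)|] = C(115, 2)·p = 6555 · (1/230) = 57/2.
E[α(G)] ≥ n − E[|E(G)|] = 115 − 57/2 = 173/2.
Numerically: ≈ 86.50000.
(This is only a lower bound; the true E[α(G)] may be larger.)

E[α(G)] ≥ 173/2 ≈ 86.50000.


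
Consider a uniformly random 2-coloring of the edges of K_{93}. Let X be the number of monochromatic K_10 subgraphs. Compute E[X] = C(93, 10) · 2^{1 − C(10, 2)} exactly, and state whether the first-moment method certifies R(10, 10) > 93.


E[X] = C(93, 10) · 2^{1 − 45} = 8079421007658 · 2^{−44} = 8079421007658/17592186044416.
As a reduced fraction: E[X] = 4039710503829/8796093022208 ≈ 0.459262.
Is E[X] < 1? YES.
Since E[X] < 1, there exists a 2-coloring of K_{93} with no monochromatic K_10; hence R(10, 10) > 93.

E[X] = 4039710503829/8796093022208 ≈ 0.459262; E[X] < 1, so R(10, 10) > 93.


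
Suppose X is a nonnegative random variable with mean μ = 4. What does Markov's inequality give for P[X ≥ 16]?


μ = E[X] = 4, a = 16.
Markov: P[X ≥ 16] ≤ μ/a = (4)/16 = 1/4.
Numerically: ≈ 0.2500.
(Since a = 16 > μ = 4.0000, the bound 1/4 is < 1 and informative.)

P[X ≥ 16] ≤ 1/4 ≈ 0.2500.


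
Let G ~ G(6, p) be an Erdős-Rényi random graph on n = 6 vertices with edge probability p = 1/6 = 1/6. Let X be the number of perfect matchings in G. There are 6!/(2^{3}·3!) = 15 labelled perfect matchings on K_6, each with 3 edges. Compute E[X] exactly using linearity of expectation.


K_6 has 6!/(2^{3}·3!) = 15 labelled perfect matchings.
For each such perfect matching H, let X_H = 1 if all 3 edges of H are present in G. Then P[X_H = 1] = p^{3} = (1/6)^{3} = 1/216.
By linearity of expectation: E[X] = Σ_H E[X_H] = 15 · p^{3} = 15 · 1/216 = 5/72.
Numerically: E[X] ≈ 0.069444.

E[X] = 15 · (1/6)^{3} = 5/72 ≈ 0.069444.


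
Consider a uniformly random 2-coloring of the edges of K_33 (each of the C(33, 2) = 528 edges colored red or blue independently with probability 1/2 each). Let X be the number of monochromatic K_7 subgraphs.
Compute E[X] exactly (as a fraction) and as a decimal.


Let X = Σ_S X_S over the C(33, 7) = 4272048 subsets S of size 7, where X_S = 1 if the K_7 on S is monochromatic.
For a fixed S, the K_7 on S has C(7, 2) = 21 edges. P[all 21 edges red] = (1/2)^21, and likewise for blue, so P[monochromatic] = 2·(1/2)^21 = 2^{1 − 21} = 1/1048576.
By linearity: E[X] = C(33, 7) · 2^{1 − 21} = 4272048 · 1/1048576 = 267003/65536.
Numerically: E[X] ≈ 4.074142.

E[X] = C(33,7)·2^(1−C(7,2)) = 267003/65536 ≈ 4.074142.


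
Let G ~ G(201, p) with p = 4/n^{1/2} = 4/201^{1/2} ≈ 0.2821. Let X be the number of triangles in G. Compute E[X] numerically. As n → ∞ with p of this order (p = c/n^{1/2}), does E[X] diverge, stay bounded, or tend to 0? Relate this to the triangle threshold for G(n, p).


Number of potential triangles: C(201, 3) = 1333300.
Each occurs with probability p³ ≈ (0.2821)³ ≈ 2.245877e-02.
By linearity: E[X] = C(201, 3)·p³ ≈ 1333300 · 2.245877e-02 ≈ 29944.2725.
Since α = 1/2 < 1, p = c/n^{1/2} ≫ 1/n is above the triangle threshold p ~ 1/n. Asymptotically E[X] ~ (c³/6)·n^{3(1−α)} = (4³/6)·n^{1.5} → ∞; triangles are abundant w.h.p.

E[X] ≈ 29944.2725; in regime p = Θ(1/n^{1/2}) E[X] diverges (above the triangle threshold p ~ 1/n).


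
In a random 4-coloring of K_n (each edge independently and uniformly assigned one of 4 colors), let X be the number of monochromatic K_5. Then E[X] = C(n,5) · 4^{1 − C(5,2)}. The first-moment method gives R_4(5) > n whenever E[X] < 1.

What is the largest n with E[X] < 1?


We need C(n, 5) · 4^{1 − 10} < 1, i.e. C(n, 5) < 4^{10 − 1} = 262144.
Check values of n near the boundary:
  n = 30: C(30, 5) = 142506; 142506 < 262144? YES
  n = 31: C(31, 5) = 169911; 169911 < 262144? YES
  n = 32: C(32, 5) = 201376; 201376 < 262144? YES
  n = 33: C(33, 5) = 237336; 237336 < 262144? YES
  n = 34: C(34, 5) = 278256; 278256 < 262144? NO
  n = 35: C(35, 5) = 324632; 324632 < 262144? NO
  n = 36: C(36, 5) = 376992; 376992 < 262144? NO
The largest n with C(n, 5) < 262144 is n = 33 (where E[X] = 29667/32768 ≈ 0.905). Hence R_4(5) > 33, i.e. R_4(5) ≥ 34.

Largest n = 33; hence R_4(5) > 33.


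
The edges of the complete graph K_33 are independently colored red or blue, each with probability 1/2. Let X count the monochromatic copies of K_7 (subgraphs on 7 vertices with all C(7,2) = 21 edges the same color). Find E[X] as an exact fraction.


Let X = Σ_S X_S over the C(33, 7) = 4272048 subsets S of size 7, where X_S = 1 if the K_7 on S is monochromatic.
For a fixed S, the K_7 on S has C(7, 2) = 21 edges. P[all 21 edges red] = (1/2)^21, and likewise for blue, so P[monochromatic] = 2·(1/2)^21 = 2^{1 − 21} = 1/1048576.
By linearity of expectation: E[X] = C(33, 7) · 2^{1 − 21} = 4272048 · 1/1048576 = 267003/65536.
Numerically: E[X] ≈ 4.074.

E[X] = C(33,7)·2^(1−C(7,2)) = 267003/65536 ≈ 4.074.


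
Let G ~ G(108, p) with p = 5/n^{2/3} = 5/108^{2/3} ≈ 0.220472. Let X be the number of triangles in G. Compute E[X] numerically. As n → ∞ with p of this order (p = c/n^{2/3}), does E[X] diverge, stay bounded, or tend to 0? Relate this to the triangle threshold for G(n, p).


Number of potential triangles: C(108, 3) = 204156.
Each occurs with probability p³ ≈ (0.220472)³ ≈ 1.07167353e-02.
By linearity: E[X] = C(108, 3)·p³ ≈ 204156 · 1.07167353e-02 ≈ 2187.885802.
Since α = 2/3 < 1, p = c/n^{2/3} ≫ 1/n is above the triangle threshold p ~ 1/n. Asymptotically E[X] ~ (c³/6)·n^{3(1−α)} = (5³/6)·n^{1} → ∞; triangles are abundant w.h.p.

E[X] ≈ 2187.885802; in regime p = Θ(1/n^{2/3}) E[X] diverges (above the triangle threshold p ~ 1/n).


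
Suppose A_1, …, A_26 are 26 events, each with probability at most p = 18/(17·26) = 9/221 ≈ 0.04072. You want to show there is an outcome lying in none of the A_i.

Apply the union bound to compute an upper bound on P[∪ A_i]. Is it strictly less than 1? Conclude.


Union bound: P[∪_{i=1}^{26} A_i] ≤ Σ_i P[A_i] ≤ 26·p = 26·(9/221) = 18/17.
Numerically: 18/17 ≈ 1.05882.
Is 18/17 < 1? NO.
Since the bound 18/17 is ≥ 1, the union bound is uninformative here; it does NOT by itself certify existence.

26·p = 18/17 ≈ 1.05882; existence NOT certified by the union bound.


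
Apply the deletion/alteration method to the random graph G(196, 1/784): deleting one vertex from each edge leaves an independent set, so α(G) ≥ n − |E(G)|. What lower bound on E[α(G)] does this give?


E[|E(G)|] = C(196, 2)·p = 19110 · (1/784) = 195/8.
E[α(G)] ≥ n − E[|E(G)|] = 196 − 195/8 = 1373/8.
Numerically: ≈ 171.625000.
(This is only a lower bound; the true E[α(G)] may be larger.)

E[α(G)] ≥ 1373/8 ≈ 171.625000.


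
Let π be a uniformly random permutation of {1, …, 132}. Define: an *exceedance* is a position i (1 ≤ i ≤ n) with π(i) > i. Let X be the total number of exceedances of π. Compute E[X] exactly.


Write X = Σ_{i=1}^{132} X_i, where X_i = 1_{π(i) > i}.
For each fixed i, π(i) is uniform over {1, …, 132} (marginal of a uniform permutation), so P[π(i) > i] = (n − i)/n. Summing: Σ_{i=1}^{132} (n − i)/n = (0 + 1 + … + 131)/132 = 132(132 − 1)/(2·132) = (132 − 1)/2.
Hence E[X] = Σ_{i=1}^{132} (132 − i)/132 = 131/2 ≈ 65.50000.

E[X] = 131/2 = 65.50000.


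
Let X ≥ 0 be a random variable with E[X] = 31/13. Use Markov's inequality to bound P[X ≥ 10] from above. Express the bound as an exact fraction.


μ = E[X] = 31/13, a = 10.
Markov: P[X ≥ 10] ≤ μ/a = (31/13)/10 = 31/130.
Numerically: ≈ 0.23846.
(Since a = 10 > μ = 2.38462, the bound 31/130 is < 1 and informative.)

P[X ≥ 10] ≤ 31/130 ≈ 0.23846.


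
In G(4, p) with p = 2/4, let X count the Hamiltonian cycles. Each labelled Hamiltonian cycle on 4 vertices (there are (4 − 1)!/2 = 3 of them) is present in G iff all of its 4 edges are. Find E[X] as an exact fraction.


K_4 has (4 − 1)!/2 = 3 labelled Hamiltonian cycles.
For each such Hamiltonian cycle H, let X_H = 1 if all 4 edges of H are present in G. Then P[X_H = 1] = p^{4} = (1/2)^{4} = 1/16.
By linearity of expectation: E[X] = Σ_H E[X_H] = 3 · p^{4} = 3 · 1/16 = 3/16.
Numerically: E[X] ≈ 0.1875.

E[X] = 3 · (1/2)^{4} = 3/16 ≈ 0.1875.


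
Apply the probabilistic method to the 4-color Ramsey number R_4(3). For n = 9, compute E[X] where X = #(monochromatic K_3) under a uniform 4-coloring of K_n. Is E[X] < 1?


E[X] = C(9, 3) · 4^{1 − 3} = 84 · 4^{−2} = 84/16.
As a reduced fraction: E[X] = 21/4 ≈ 5.250.
Is E[X] < 1? NO.
Since E[X] ≥ 1, the first-moment bound is inconclusive at n = 9; it does NOT by itself certify R_4(3) > 9.

E[X] = 21/4 ≈ 5.250; E[X] ≥ 1; first-moment method inconclusive here.


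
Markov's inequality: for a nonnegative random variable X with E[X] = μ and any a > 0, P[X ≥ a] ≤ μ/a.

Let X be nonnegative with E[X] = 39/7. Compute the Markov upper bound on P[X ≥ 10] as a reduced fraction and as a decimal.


μ = E[X] = 39/7, a = 10.
Markov: P[X ≥ 10] ≤ μ/a = (39/7)/10 = 39/70.
Numerically: ≈ 0.557.
(Since a = 10 > μ = 5.571, the bound 39/70 is < 1 and informative.)

P[X ≥ 10] ≤ 39/70 ≈ 0.557.


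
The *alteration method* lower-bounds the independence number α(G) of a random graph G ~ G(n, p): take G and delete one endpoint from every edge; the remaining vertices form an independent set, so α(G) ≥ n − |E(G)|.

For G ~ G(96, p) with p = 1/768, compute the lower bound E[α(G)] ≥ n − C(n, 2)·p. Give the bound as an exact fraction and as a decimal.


E[|E(G)|] = C(96, 2)·p = 4560 · (1/768) = 95/16.
E[α(G)] ≥ n − E[|E(G)|] = 96 − 95/16 = 1441/16.
Numerically: ≈ 90.062500.
(This is only a lower bound; the true E[α(G)] may be larger.)

E[α(G)] ≥ 1441/16 ≈ 90.062500.


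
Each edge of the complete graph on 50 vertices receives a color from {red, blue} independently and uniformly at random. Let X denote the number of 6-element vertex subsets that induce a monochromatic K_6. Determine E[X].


Let X = Σ_S X_S over the C(50, 6) = 15890700 subsets S of size 6, where X_S = 1 if the K_6 on S is monochromatic.
For a fixed S, the K_6 on S has C(6, 2) = 15 edges. P[all 15 edges red] = (1/2)^15, and likewise for blue, so P[monochromatic] = 2·(1/2)^15 = 2^{1 − 15} = 1/16384.
By linearity: E[X] = C(50, 6) · 2^{1 − 15} = 15890700 · 1/16384 = 3972675/4096.
Numerically: E[X] ≈ 969.89136.

E[X] = C(50,6)·2^(1−C(6,2)) = 3972675/4096 ≈ 969.89136.


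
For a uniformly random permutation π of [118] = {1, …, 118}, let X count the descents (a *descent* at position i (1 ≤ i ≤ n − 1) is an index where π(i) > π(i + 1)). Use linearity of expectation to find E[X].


Write X = Σ X_I over i = 1, …, 117, with X_I the indicator of one descent.
There are 117 indicators.
For each fixed i, the pair (π(i), π(i+1)) is a uniformly random ordered pair of distinct values from {1, …, 118}; by symmetry P[π(i) > π(i+1)] = 1/2.
By linearity: E[X] = 117 · (1/2) = (118 − 1) · (1/2) = 117/2 ≈ 58.500.

E[X] = 117/2 = 58.500.


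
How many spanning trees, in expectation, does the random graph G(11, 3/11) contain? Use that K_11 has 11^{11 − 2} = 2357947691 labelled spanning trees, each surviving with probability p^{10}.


K_11 has 11^{11 − 2} = 2357947691 labelled spanning trees.
For each such spanning tree H, let X_H = 1 if all 10 edges of H are present in G. Then P[X_H = 1] = p^{10} = (3/11)^{10} = 59049/25937424601.
Summing the indicators: E[X] = Σ_H E[X_H] = 2357947691 · p^{10} = 2357947691 · 59049/25937424601 = 59049/11.
Numerically: E[X] ≈ 5368.

E[X] = 2357947691 · (3/11)^{10} = 59049/11 ≈ 5368.


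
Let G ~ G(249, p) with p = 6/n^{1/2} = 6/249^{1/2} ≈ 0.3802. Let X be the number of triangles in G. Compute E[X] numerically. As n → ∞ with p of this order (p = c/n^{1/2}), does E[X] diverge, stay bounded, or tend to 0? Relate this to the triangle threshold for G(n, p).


Number of potential triangles: C(249, 3) = 2542124.
Each occurs with probability p³ ≈ (0.3802)³ ≈ 5.497367e-02.
By linearity: E[X] = C(249, 3)·p³ ≈ 2542124 · 5.497367e-02 ≈ 139749.8857.
Since α = 1/2 < 1, p = c/n^{1/2} ≫ 1/n is above the triangle threshold p ~ 1/n. Asymptotically E[X] ~ (c³/6)·n^{3(1−α)} = (6³/6)·n^{1.5} → ∞; triangles are abundant w.h.p.

E[X] ≈ 139749.8857; in regime p = Θ(1/n^{1/2}) E[X] diverges (above the triangle threshold p ~ 1/n).


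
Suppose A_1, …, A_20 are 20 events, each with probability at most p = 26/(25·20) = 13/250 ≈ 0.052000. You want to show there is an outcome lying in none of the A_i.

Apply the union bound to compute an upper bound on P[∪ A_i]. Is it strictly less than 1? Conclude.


Union bound: P[∪_{i=1}^{20} A_i] ≤ Σ_i P[A_i] ≤ 20·p = 20·(13/250) = 26/25.
Numerically: 26/25 ≈ 1.040000.
Is 26/25 < 1? NO.
Since the bound 26/25 is ≥ 1, the union bound is uninformative here; it does NOT by itself certify existence.

20·p = 26/25 ≈ 1.040000; existence NOT certified by the union bound.


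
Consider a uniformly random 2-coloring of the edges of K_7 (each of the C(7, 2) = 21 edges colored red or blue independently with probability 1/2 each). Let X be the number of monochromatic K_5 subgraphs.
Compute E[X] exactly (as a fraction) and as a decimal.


Let X = Σ_S X_S over the C(7, 5) = 21 subsets S of size 5, where X_S = 1 if the K_5 on S is monochromatic.
For a fixed S, the K_5 on S has C(5, 2) = 10 edges. P[all 10 edges red] = (1/2)^10, and likewise for blue, so P[monochromatic] = 2·(1/2)^10 = 2^{1 − 10} = 1/512.
By linearity of expectation: E[X] = C(7, 5) · 2^{1 − 10} = 21 · 1/512 = 21/512.
Numerically: E[X] ≈ 0.04102.

E[X] = C(7,5)·2^(1−C(5,2)) = 21/512 ≈ 0.04102.


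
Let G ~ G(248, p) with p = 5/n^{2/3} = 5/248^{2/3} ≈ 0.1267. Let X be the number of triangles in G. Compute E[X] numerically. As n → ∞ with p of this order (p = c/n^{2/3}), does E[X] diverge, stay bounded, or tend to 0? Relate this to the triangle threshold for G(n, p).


Number of potential triangles: C(248, 3) = 2511496.
Each occurs with probability p³ ≈ (0.1267)³ ≈ 2.032388e-03.
By linearity: E[X] = C(248, 3)·p³ ≈ 2511496 · 2.032388e-03 ≈ 5104.3347.
Since α = 2/3 < 1, p = c/n^{2/3} ≫ 1/n is above the triangle threshold p ~ 1/n. Asymptotically E[X] ~ (c³/6)·n^{3(1−α)} = (5³/6)·n^{1} → ∞; triangles are abundant w.h.p.

E[X] ≈ 5104.3347; in regime p = Θ(1/n^{2/3}) E[X] diverges (above the triangle threshold p ~ 1/n).


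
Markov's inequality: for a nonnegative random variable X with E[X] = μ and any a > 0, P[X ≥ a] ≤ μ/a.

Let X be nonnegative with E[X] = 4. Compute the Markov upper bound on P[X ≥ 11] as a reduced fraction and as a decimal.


μ = E[X] = 4, a = 11.
Markov: P[X ≥ 11] ≤ μ/a = (4)/11 = 4/11.
Numerically: ≈ 0.3636.
(Since a = 11 > μ = 4.0000, the bound 4/11 is < 1 and informative.)

P[X ≥ 11] ≤ 4/11 ≈ 0.3636.


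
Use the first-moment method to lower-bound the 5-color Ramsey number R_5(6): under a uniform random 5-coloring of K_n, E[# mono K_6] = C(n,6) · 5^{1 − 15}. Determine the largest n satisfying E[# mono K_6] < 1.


We need C(n, 6) · 5^{1 − 15} < 1, i.e. C(n, 6) < 5^{15 − 1} = 6103515625.
Check values of n near the boundary:
  n = 125: C(125, 6) = 4690625500; 4690625500 < 6103515625? YES
  n = 126: C(126, 6) = 4925156775; 4925156775 < 6103515625? YES
  n = 127: C(127, 6) = 5169379425; 5169379425 < 6103515625? YES
  n = 128: C(128, 6) = 5423611200; 5423611200 < 6103515625? YES
  n = 129: C(129, 6) = 5688177600; 5688177600 < 6103515625? YES
  n = 130: C(130, 6) = 5963412000; 5963412000 < 6103515625? YES
  n = 131: C(131, 6) = 6249655776; 6249655776 < 6103515625? NO
  n = 132: C(132, 6) = 6547258432; 6547258432 < 6103515625? NO
The largest n with C(n, 6) < 6103515625 is n = 130 (where E[X] = 47707296/48828125 ≈ 0.977045). Hence R_5(6) > 130, i.e. R_5(6) ≥ 131.

Largest n = 130; hence R_5(6) > 130.


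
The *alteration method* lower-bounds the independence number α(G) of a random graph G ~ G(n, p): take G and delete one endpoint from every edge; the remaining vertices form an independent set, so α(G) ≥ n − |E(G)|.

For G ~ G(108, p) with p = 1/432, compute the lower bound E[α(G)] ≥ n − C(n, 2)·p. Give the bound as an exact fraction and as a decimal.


E[|E(G)|] = C(108, 2)·p = 5778 · (1/432) = 107/8.
E[α(G)] ≥ n − E[|E(G)|] = 108 − 107/8 = 757/8.
Numerically: ≈ 94.6250.
(This is only a lower bound; the true E[α(G)] may be larger.)

E[α(G)] ≥ 757/8 ≈ 94.6250.


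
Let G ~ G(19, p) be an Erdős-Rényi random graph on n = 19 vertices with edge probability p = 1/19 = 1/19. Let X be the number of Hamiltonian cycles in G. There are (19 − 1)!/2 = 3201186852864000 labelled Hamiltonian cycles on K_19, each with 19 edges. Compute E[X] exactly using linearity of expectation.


K_19 has (19 − 1)!/2 = 3201186852864000 labelled Hamiltonian cycles.
For each such Hamiltonian cycle H, let X_H = 1 if all 19 edges of H are present in G. Then P[X_H = 1] = p^{19} = (1/19)^{19} = 1/1978419655660313589123979.
Summing the indicators: E[X] = Σ_H E[X_H] = 3201186852864000 · p^{19} = 3201186852864000 · 1/1978419655660313589123979 = 3201186852864000/1978419655660313589123979.
Numerically: E[X] ≈ 1.61805e-09.

E[X] = 3201186852864000 · (1/19)^{19} = 3201186852864000/1978419655660313589123979 ≈ 1.61805e-09.


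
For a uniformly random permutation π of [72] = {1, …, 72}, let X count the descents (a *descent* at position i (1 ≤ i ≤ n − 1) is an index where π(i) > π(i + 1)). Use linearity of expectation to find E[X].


Write X = Σ X_I over i = 1, …, 71, with X_I the indicator of one descent.
There are 71 indicators.
For each fixed i, the pair (π(i), π(i+1)) is a uniformly random ordered pair of distinct values from {1, …, 72}; by symmetry P[π(i) > π(i+1)] = 1/2.
By linearity: E[X] = 71 · (1/2) = (72 − 1) · (1/2) = 71/2 ≈ 35.500.

E[X] = 71/2 = 35.500.


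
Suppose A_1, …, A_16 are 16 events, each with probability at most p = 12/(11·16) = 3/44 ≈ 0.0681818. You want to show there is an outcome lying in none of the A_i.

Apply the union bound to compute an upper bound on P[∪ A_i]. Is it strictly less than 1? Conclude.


Union bound: P[∪_{i=1}^{16} A_i] ≤ Σ_i P[A_i] ≤ 16·p = 16·(3/44) = 12/11.
Numerically: 12/11 ≈ 1.0909091.
Is 12/11 < 1? NO.
Since the bound 12/11 is ≥ 1, the union bound is uninformative here; it does NOT by itself certify existence.

16·p = 12/11 ≈ 1.0909091; existence NOT certified by the union bound.


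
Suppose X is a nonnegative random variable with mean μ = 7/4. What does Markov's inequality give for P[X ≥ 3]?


μ = E[X] = 7/4, a = 3.
Markov: P[X ≥ 3] ≤ μ/a = (7/4)/3 = 7/12.
Numerically: ≈ 0.583.
(Since a = 3 > μ = 1.750, the bound 7/12 is < 1 and informative.)

P[X ≥ 3] ≤ 7/12 ≈ 0.583.


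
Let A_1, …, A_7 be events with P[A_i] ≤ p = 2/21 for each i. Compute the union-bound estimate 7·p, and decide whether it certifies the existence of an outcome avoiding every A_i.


Union bound: P[∪_{i=1}^{7} A_i] ≤ Σ_i P[A_i] ≤ 7·p = 7·(2/21) = 2/3.
Numerically: 2/3 ≈ 0.667.
Is 2/3 < 1? YES.
Since P[∪ A_i] ≤ 2/3 < 1, the complement has P[∩ A_i^c] ≥ 1 − 2/3 = 1/3 > 0, so some outcome avoids every A_i.

7·p = 2/3 ≈ 0.667; existence CERTIFIED by the union bound.


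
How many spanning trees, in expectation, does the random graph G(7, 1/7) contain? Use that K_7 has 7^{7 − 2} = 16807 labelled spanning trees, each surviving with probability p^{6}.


K_7 has 7^{7 − 2} = 16807 labelled spanning trees.
For each such spanning tree H, let X_H = 1 if all 6 edges of H are present in G. Then P[X_H = 1] = p^{6} = (1/7)^{6} = 1/117649.
By linearity of expectation: E[X] = Σ_H E[X_H] = 16807 · p^{6} = 16807 · 1/117649 = 1/7.
Numerically: E[X] ≈ 0.142857.

E[X] = 16807 · (1/7)^{6} = 1/7 ≈ 0.142857.


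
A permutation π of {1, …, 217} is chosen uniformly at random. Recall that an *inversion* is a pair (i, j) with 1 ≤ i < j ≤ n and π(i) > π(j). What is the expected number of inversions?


Write X = Σ X_I over the C(217, 2) = 23436 pairs i < j, with X_I the indicator of one inversion.
There are 23436 indicators.
For each fixed pair i < j, the values π(i) and π(j) are two distinct elements of {1, …, 217} in uniformly random order; by symmetry P[π(i) > π(j)] = 1/2.
By linearity: E[X] = 23436 · (1/2) = C(217, 2) · (1/2) = 23436/2 = 11718 ≈ 11718.0000.

E[X] = 11718 = 11718.0000.


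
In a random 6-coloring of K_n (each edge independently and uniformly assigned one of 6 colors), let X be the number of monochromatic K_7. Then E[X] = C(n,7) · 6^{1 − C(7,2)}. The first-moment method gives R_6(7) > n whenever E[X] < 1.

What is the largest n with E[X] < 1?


We need C(n, 7) · 6^{1 − 21} < 1, i.e. C(n, 7) < 6^{21 − 1} = 3656158440062976.
Check values of n near the boundary:
  n = 562: C(562, 7) = 3384017972944752; 3384017972944752 < 3656158440062976? YES
  n = 563: C(563, 7) = 3426622515769596; 3426622515769596 < 3656158440062976? YES
  n = 564: C(564, 7) = 3469685994423792; 3469685994423792 < 3656158440062976? YES
  n = 565: C(565, 7) = 3513212521235560; 3513212521235560 < 3656158440062976? YES
  n = 566: C(566, 7) = 3557206237959440; 3557206237959440 < 3656158440062976? YES
  n = 567: C(567, 7) = 3601671315933933; 3601671315933933 < 3656158440062976? YES
  n = 568: C(568, 7) = 3646611956239704; 3646611956239704 < 3656158440062976? YES
  n = 569: C(569, 7) = 3692032389858348; 3692032389858348 < 3656158440062976? NO
The largest n with C(n, 7) < 3656158440062976 is n = 568 (where E[X] = 16882462760369/16926659444736 ≈ 0.9974). Hence R_6(7) > 568, i.e. R_6(7) ≥ 569.

Largest n = 568; hence R_6(7) > 568.


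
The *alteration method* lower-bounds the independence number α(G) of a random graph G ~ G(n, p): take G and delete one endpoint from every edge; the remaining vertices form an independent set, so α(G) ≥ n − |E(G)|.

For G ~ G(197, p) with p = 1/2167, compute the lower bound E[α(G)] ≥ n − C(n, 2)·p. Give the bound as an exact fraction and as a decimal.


E[|E(G)|] = C(197, 2)·p = 19306 · (1/2167) = 98/11.
E[α(G)] ≥ n − E[|E(G)|] = 197 − 98/11 = 2069/11.
Numerically: ≈ 188.091.
(This is only a lower bound; the true E[α(G)] may be larger.)

E[α(G)] ≥ 2069/11 ≈ 188.091.


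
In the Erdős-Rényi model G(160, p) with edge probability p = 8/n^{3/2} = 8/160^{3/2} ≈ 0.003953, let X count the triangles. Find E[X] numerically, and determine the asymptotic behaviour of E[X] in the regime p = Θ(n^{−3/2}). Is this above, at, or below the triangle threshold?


Number of potential triangles: C(160, 3) = 669920.
Each occurs with probability p³ ≈ (0.003953)³ ≈ 6.176324e-08.
By linearity: E[X] = C(160, 3)·p³ ≈ 669920 · 6.176324e-08 ≈ 0.0414.
Since α = 3/2 > 1, p = c/n^{3/2} = o(1/n) is below the triangle threshold p ~ 1/n. Asymptotically E[X] ~ (c³/6)·n^{3(1−α)} = (8³/6)·n^{-1.5} → 0, so by Markov's inequality G has no triangles w.h.p.

E[X] ≈ 0.0414; in regime p = Θ(1/n^{3/2}) E[X] tends to 0 (below the triangle threshold p ~ 1/n).


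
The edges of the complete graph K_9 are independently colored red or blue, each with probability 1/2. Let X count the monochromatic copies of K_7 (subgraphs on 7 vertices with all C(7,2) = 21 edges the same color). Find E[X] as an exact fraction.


Let X = Σ_S X_S over the C(9, 7) = 36 subsets S of size 7, where X_S = 1 if the K_7 on S is monochromatic.
For a fixed S, the K_7 on S has C(7, 2) = 21 edges. P[all 21 edges red] = (1/2)^21, and likewise for blue, so P[monochromatic] = 2·(1/2)^21 = 2^{1 − 21} = 1/1048576.
Summing: E[X] = C(9, 7) · 2^{1 − 21} = 36 · 1/1048576 = 9/262144.
Numerically: E[X] ≈ 0.00003.

E[X] = C(9,7)·2^(1−C(7,2)) = 9/262144 ≈ 0.00003.


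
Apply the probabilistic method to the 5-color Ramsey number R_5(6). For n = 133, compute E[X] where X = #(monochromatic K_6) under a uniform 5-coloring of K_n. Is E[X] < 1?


E[X] = C(133, 6) · 5^{1 − 15} = 6856577728 · 5^{−14} = 6856577728/6103515625.
As a reduced fraction: E[X] = 6856577728/6103515625 ≈ 1.123382.
Is E[X] < 1? NO.
Since E[X] ≥ 1, the first-moment bound is inconclusive at n = 133; it does NOT by itself certify R_5(6) > 133.

E[X] = 6856577728/6103515625 ≈ 1.123382; E[X] ≥ 1; first-moment method inconclusive here.


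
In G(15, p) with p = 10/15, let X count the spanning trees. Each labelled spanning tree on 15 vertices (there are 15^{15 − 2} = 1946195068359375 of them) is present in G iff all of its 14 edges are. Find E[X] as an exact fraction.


K_15 has 15^{15 − 2} = 1946195068359375 labelled spanning trees.
For each such spanning tree H, let X_H = 1 if all 14 edges of H are present in G. Then P[X_H = 1] = p^{14} = (2/3)^{14} = 16384/4782969.
By linearity: E[X] = Σ_H E[X_H] = 1946195068359375 · p^{14} = 1946195068359375 · 16384/4782969 = 20000000000000/3.
Numerically: E[X] ≈ 6.6667e+12.

E[X] = 1946195068359375 · (2/3)^{14} = 20000000000000/3 ≈ 6.6667e+12.


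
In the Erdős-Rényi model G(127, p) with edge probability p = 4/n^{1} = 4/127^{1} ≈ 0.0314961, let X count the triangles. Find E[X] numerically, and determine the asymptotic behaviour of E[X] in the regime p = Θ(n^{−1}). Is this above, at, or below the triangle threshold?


Number of potential triangles: C(127, 3) = 333375.
Each occurs with probability p³ ≈ (0.0314961)³ ≈ 3.12441570e-05.
By linearity: E[X] = C(127, 3)·p³ ≈ 333375 · 3.12441570e-05 ≈ 10.416021.
Here α = 1, so p = 4/n is exactly at the triangle threshold p ~ 1/n. Asymptotically E[X] → c³/6 = 4³/6 = 32/3 ≈ 10.666667, a bounded constant. In this regime the triangle count is asymptotically Poisson(c³/6).

E[X] ≈ 10.416021; in regime p = Θ(1/n^{1}) E[X] stays bounded (at the triangle threshold p ~ 1/n).


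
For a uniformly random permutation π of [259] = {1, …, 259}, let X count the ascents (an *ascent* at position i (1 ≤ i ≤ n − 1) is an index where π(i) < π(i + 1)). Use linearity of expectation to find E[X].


Write X = Σ X_I over i = 1, …, 258, with X_I the indicator of one ascent.
There are 258 indicators.
For each fixed i, the pair (π(i), π(i+1)) is a uniformly random ordered pair of distinct values from {1, …, 259}; by symmetry P[π(i) < π(i+1)] = 1/2.
By linearity: E[X] = 258 · (1/2) = (259 − 1) · (1/2) = 129 ≈ 129.0000.

E[X] = 129 = 129.0000.


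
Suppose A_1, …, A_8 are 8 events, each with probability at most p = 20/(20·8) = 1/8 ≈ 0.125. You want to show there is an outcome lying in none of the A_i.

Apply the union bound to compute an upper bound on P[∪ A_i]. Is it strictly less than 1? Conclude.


Union bound: P[∪_{i=1}^{8} A_i] ≤ Σ_i P[A_i] ≤ 8·p = 8·(1/8) = 1.
Numerically: 1 ≈ 1.000.
Is 1 < 1? NO.
Since the bound 1 is ≥ 1, the union bound is uninformative here; it does NOT by itself certify existence.

8·p = 1 ≈ 1.000; existence NOT certified by the union bound.


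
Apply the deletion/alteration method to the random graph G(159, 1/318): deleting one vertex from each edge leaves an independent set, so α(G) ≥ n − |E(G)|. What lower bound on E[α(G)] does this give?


E[|E(G)|] = C(159, 2)·p = 12561 · (1/318) = 79/2.
E[α(G)] ≥ n − E[|E(G)|] = 159 − 79/2 = 239/2.
Numerically: ≈ 119.5000.
(This is only a lower bound; the true E[α(G)] may be larger.)

E[α(G)] ≥ 239/2 ≈ 119.5000.


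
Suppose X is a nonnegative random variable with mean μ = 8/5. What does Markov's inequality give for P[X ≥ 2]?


μ = E[X] = 8/5, a = 2.
Markov: P[X ≥ 2] ≤ μ/a = (8/5)/2 = 4/5.
Numerically: ≈ 0.800000.
(Since a = 2 > μ = 1.600000, the bound 4/5 is < 1 and informative.)

P[X ≥ 2] ≤ 4/5 ≈ 0.800000.


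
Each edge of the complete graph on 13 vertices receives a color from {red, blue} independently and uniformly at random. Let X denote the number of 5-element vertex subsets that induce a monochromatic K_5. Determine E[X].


Let X = Σ_S X_S over the C(13, 5) = 1287 subsets S of size 5, where X_S = 1 if the K_5 on S is monochromatic.
For a fixed S, the K_5 on S has C(5, 2) = 10 edges. P[all 10 edges red] = (1/2)^10, and likewise for blue, so P[monochromatic] = 2·(1/2)^10 = 2^{1 − 10} = 1/512.
Summing: E[X] = C(13, 5) · 2^{1 − 10} = 1287 · 1/512 = 1287/512.
Numerically: E[X] ≈ 2.513672.

E[X] = C(13,5)·2^(1−C(5,2)) = 1287/512 ≈ 2.513672.


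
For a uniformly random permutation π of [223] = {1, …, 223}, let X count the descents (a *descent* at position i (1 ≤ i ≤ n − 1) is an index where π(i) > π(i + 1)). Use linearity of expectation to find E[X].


Write X = Σ X_I over i = 1, …, 222, with X_I the indicator of one descent.
There are 222 indicators.
For each fixed i, the pair (π(i), π(i+1)) is a uniformly random ordered pair of distinct values from {1, …, 223}; by symmetry P[π(i) > π(i+1)] = 1/2.
By linearity: E[X] = 222 · (1/2) = (223 − 1) · (1/2) = 111 ≈ 111.000000.

E[X] = 111 = 111.000000.


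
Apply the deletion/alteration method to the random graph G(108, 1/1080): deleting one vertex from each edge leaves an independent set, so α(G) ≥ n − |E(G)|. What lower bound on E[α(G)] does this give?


E[|E(G)|] = C(108, 2)·p = 5778 · (1/1080) = 107/20.
E[α(G)] ≥ n − E[|E(G)|] = 108 − 107/20 = 2053/20.
Numerically: ≈ 102.6500.
(This is only a lower bound; the true E[α(G)] may be larger.)

E[α(G)] ≥ 2053/20 ≈ 102.6500.


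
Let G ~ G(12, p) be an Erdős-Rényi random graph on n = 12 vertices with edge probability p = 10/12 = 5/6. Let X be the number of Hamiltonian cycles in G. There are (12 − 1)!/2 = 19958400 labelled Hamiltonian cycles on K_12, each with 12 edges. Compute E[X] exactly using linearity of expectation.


K_12 has (12 − 1)!/2 = 19958400 labelled Hamiltonian cycles.
For each such Hamiltonian cycle H, let X_H = 1 if all 12 edges of H are present in G. Then P[X_H = 1] = p^{12} = (5/6)^{12} = 244140625/2176782336.
By linearity: E[X] = Σ_H E[X_H] = 19958400 · p^{12} = 19958400 · 244140625/2176782336 = 469970703125/209952.
Numerically: E[X] ≈ 2.24e+06.

E[X] = 19958400 · (5/6)^{12} = 469970703125/209952 ≈ 2.24e+06.


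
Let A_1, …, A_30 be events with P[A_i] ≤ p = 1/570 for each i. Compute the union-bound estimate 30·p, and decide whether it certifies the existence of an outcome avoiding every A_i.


Union bound: P[∪_{i=1}^{30} A_i] ≤ Σ_i P[A_i] ≤ 30·p = 30·(1/570) = 1/19.
Numerically: 1/19 ≈ 0.052632.
Is 1/19 < 1? YES.
Since P[∪ A_i] ≤ 1/19 < 1, the complement has P[∩ A_i^c] ≥ 1 − 1/19 = 18/19 > 0, so some outcome avoids every A_i.

30·p = 1/19 ≈ 0.052632; existence CERTIFIED by the union bound.


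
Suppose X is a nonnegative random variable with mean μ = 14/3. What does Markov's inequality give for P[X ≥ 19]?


μ = E[X] = 14/3, a = 19.
Markov: P[X ≥ 19] ≤ μ/a = (14/3)/19 = 14/57.
Numerically: ≈ 0.245614.
(Since a = 19 > μ = 4.666667, the bound 14/57 is < 1 and informative.)

P[X ≥ 19] ≤ 14/57 ≈ 0.245614.


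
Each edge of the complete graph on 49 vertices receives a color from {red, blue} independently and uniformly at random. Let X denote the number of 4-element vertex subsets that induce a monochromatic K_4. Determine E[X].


Let X = Σ_S X_S over the C(49, 4) = 211876 subsets S of size 4, where X_S = 1 if the K_4 on S is monochromatic.
For a fixed S, the K_4 on S has C(4, 2) = 6 edges. P[all 6 edges red] = (1/2)^6, and likewise for blue, so P[monochromatic] = 2·(1/2)^6 = 2^{1 − 6} = 1/32.
By linearity: E[X] = C(49, 4) · 2^{1 − 6} = 211876 · 1/32 = 52969/8.
Numerically: E[X] ≈ 6621.125.

E[X] = C(49,4)·2^(1−C(4,2)) = 52969/8 ≈ 6621.125.


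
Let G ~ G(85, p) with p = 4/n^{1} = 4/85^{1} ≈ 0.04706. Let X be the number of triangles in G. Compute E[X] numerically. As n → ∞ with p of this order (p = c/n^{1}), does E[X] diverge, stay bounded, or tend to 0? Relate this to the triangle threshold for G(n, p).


Number of potential triangles: C(85, 3) = 98770.
Each occurs with probability p³ ≈ (0.04706)³ ≈ 1.042133e-04.
By linearity: E[X] = C(85, 3)·p³ ≈ 98770 · 1.042133e-04 ≈ 10.2931.
Here α = 1, so p = 4/n is exactly at the triangle threshold p ~ 1/n. Asymptotically E[X] → c³/6 = 4³/6 = 32/3 ≈ 10.6667, a bounded constant. In this regime the triangle count is asymptotically Poisson(c³/6).

E[X] ≈ 10.2931; in regime p = Θ(1/n^{1}) E[X] stays bounded (at the triangle threshold p ~ 1/n).


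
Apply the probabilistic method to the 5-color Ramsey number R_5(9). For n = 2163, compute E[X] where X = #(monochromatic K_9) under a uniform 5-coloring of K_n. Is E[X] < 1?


E[X] = C(2163, 9) · 5^{1 − 36} = 2808716806866462450348390 · 5^{−35} = 2808716806866462450348390/2910383045673370361328125.
As a reduced fraction: E[X] = 561743361373292490069678/582076609134674072265625 ≈ 0.965068.
Is E[X] < 1? YES.
Since E[X] < 1, there exists a 5-coloring of K_{2163} with no monochromatic K_9; hence R_5(9) > 2163.

E[X] = 561743361373292490069678/582076609134674072265625 ≈ 0.965068; E[X] < 1, so R_5(9) > 2163.


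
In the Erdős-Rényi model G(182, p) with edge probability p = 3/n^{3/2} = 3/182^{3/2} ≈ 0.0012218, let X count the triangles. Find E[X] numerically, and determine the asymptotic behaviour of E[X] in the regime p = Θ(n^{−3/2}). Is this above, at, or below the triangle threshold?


Number of potential triangles: C(182, 3) = 988260.
Each occurs with probability p³ ≈ (0.0012218)³ ≈ 1.8240743e-09.
By linearity: E[X] = C(182, 3)·p³ ≈ 988260 · 1.8240743e-09 ≈ 0.00180.
Since α = 3/2 > 1, p = c/n^{3/2} = o(1/n) is below the triangle threshold p ~ 1/n. Asymptotically E[X] ~ (c³/6)·n^{3(1−α)} = (3³/6)·n^{-1.5} → 0, so by Markov's inequality G has no triangles w.h.p.

E[X] ≈ 0.00180; in regime p = Θ(1/n^{3/2}) E[X] tends to 0 (below the triangle threshold p ~ 1/n).


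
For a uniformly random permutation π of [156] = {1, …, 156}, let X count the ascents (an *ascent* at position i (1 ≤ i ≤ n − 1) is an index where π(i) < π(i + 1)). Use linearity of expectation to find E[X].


Write X = Σ X_I over i = 1, …, 155, with X_I the indicator of one ascent.
There are 155 indicators.
For each fixed i, the pair (π(i), π(i+1)) is a uniformly random ordered pair of distinct values from {1, …, 156}; by symmetry P[π(i) < π(i+1)] = 1/2.
By linearity: E[X] = 155 · (1/2) = (156 − 1) · (1/2) = 155/2 ≈ 77.50000.

E[X] = 155/2 = 77.50000.


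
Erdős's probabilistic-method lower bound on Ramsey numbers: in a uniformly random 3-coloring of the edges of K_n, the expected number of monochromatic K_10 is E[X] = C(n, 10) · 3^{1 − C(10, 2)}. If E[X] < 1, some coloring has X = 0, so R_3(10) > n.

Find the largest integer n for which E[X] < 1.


We need C(n, 10) · 3^{1 − 45} < 1, i.e. C(n, 10) < 3^{45 − 1} = 984770902183611232881.
Check values of n near the boundary:
  n = 572: C(572, 10) = 954640815642161682606; 954640815642161682606 < 984770902183611232881? YES
  n = 573: C(573, 10) = 971597135635805762226; 971597135635805762226 < 984770902183611232881? YES
  n = 574: C(574, 10) = 988824035203816502691; 988824035203816502691 < 984770902183611232881? NO
  n = 575: C(575, 10) = 1006325345561406175305; 1006325345561406175305 < 984770902183611232881? NO
  n = 576: C(576, 10) = 1024104945306307344480; 1024104945306307344480 < 984770902183611232881? NO
The largest n with C(n, 10) < 984770902183611232881 is n = 573 (where E[X] = 35985079097622435638/36472996377170786403 ≈ 0.9866225). Hence R_3(10) > 573, i.e. R_3(10) ≥ 574.

Largest n = 573; hence R_3(10) > 573.


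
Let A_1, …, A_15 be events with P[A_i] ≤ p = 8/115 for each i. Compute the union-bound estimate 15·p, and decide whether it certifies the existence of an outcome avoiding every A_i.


Union bound: P[∪_{i=1}^{15} A_i] ≤ Σ_i P[A_i] ≤ 15·p = 15·(8/115) = 24/23.
Numerically: 24/23 ≈ 1.0434783.
Is 24/23 < 1? NO.
Since the bound 24/23 is ≥ 1, the union bound is uninformative here; it does NOT by itself certify existence.

15·p = 24/23 ≈ 1.0434783; existence NOT certified by the union bound.


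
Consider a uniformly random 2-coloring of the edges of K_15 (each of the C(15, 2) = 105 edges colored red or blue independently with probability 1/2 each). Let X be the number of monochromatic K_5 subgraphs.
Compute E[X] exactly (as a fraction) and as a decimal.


Let X = Σ_S X_S over the C(15, 5) = 3003 subsets S of size 5, where X_S = 1 if the K_5 on S is monochromatic.
For a fixed S, the K_5 on S has C(5, 2) = 10 edges. P[all 10 edges red] = (1/2)^10, and likewise for blue, so P[monochromatic] = 2·(1/2)^10 = 2^{1 − 10} = 1/512.
By linearity: E[X] = C(15, 5) · 2^{1 − 10} = 3003 · 1/512 = 3003/512.
Numerically: E[X] ≈ 5.865.

E[X] = C(15,5)·2^(1−C(5,2)) = 3003/512 ≈ 5.865.


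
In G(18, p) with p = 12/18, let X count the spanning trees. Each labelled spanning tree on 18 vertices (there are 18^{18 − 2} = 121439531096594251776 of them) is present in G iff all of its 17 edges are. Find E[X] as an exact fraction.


K_18 has 18^{18 − 2} = 121439531096594251776 labelled spanning trees.
For each such spanning tree H, let X_H = 1 if all 17 edges of H are present in G. Then P[X_H = 1] = p^{17} = (2/3)^{17} = 131072/129140163.
Summing the indicators: E[X] = Σ_H E[X_H] = 121439531096594251776 · p^{17} = 121439531096594251776 · 131072/129140163 = 123256172596690944.
Numerically: E[X] ≈ 1.23e+17.

E[X] = 121439531096594251776 · (2/3)^{17} = 123256172596690944 ≈ 1.23e+17.


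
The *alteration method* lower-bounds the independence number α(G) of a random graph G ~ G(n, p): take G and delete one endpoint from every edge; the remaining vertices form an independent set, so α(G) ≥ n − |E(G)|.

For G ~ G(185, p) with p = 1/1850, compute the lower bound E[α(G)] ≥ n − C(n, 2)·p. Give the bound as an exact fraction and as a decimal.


E[|E(G)|] = C(185, 2)·p = 17020 · (1/1850) = 46/5.
E[α(G)] ≥ n − E[|E(G)|] = 185 − 46/5 = 879/5.
Numerically: ≈ 175.800000.
(This is only a lower bound; the true E[α(G)] may be larger.)

E[α(G)] ≥ 879/5 ≈ 175.800000.


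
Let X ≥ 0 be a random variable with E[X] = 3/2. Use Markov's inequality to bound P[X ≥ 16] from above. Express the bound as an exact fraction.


μ = E[X] = 3/2, a = 16.
Markov: P[X ≥ 16] ≤ μ/a = (3/2)/16 = 3/32.
Numerically: ≈ 0.093750.
(Since a = 16 > μ = 1.500000, the bound 3/32 is < 1 and informative.)

P[X ≥ 16] ≤ 3/32 ≈ 0.093750.


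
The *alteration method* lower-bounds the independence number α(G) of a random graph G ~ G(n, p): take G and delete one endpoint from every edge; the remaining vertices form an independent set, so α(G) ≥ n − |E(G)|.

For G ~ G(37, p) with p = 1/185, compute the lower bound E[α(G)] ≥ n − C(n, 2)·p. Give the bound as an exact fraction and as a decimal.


E[|E(G)|] = C(37, 2)·p = 666 · (1/185) = 18/5.
E[α(G)] ≥ n − E[|E(G)|] = 37 − 18/5 = 167/5.
Numerically: ≈ 33.400.
(This is only a lower bound; the true E[α(G)] may be larger.)

E[α(G)] ≥ 167/5 ≈ 33.400.


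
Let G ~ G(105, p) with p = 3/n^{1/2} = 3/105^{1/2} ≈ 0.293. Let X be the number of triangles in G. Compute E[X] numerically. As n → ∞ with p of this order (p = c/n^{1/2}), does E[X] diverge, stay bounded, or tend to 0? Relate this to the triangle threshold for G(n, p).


Number of potential triangles: C(105, 3) = 187460.
Each occurs with probability p³ ≈ (0.293)³ ≈ 2.50946e-02.
By linearity: E[X] = C(105, 3)·p³ ≈ 187460 · 2.50946e-02 ≈ 4704.229.
Since α = 1/2 < 1, p = c/n^{1/2} ≫ 1/n is above the triangle threshold p ~ 1/n. Asymptotically E[X] ~ (c³/6)·n^{3(1−α)} = (3³/6)·n^{1.5} → ∞; triangles are abundant w.h.p.

E[X] ≈ 4704.229; in regime p = Θ(1/n^{1/2}) E[X] diverges (above the triangle threshold p ~ 1/n).
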